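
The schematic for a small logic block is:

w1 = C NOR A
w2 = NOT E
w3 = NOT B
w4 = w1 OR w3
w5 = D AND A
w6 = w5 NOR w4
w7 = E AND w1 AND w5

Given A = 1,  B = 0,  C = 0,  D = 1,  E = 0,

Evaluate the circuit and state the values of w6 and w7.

w1 = C NOR A = 0 NOR 1 = 0
w3 = NOT B = NOT 0 = 1
w4 = w1 OR w3 = 0 OR 1 = 1
w5 = D AND A = 1 AND 1 = 1
w6 = w5 NOR w4 = 1 NOR 1 = 0
w7 = E AND w1 AND w5 = 0 AND 0 AND 1 = 0

w6 = 0, w7 = 0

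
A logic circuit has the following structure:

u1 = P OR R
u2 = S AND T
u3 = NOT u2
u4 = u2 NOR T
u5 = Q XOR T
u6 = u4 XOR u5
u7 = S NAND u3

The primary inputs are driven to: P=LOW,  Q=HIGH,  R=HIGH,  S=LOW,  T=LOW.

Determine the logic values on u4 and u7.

u4 = HIGH  u7 = HIGH

u2 = S AND T = LOW AND LOW = LOW
u3 = NOT u2 = NOT LOW = HIGH
u4 = u2 NOR T = LOW NOR LOW = HIGH
u7 = S NAND u3 = LOW NAND HIGH = HIGH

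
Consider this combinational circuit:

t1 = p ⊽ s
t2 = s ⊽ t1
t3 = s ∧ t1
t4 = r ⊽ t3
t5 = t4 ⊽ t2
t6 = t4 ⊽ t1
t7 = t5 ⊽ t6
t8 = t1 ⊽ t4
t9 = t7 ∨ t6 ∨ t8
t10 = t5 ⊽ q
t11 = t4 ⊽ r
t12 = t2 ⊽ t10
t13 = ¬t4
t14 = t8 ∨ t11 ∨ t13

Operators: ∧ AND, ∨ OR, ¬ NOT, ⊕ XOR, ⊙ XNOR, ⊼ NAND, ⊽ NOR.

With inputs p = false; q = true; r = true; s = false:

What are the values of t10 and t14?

t1 = p NOR s = false NOR false = true
t2 = s NOR t1 = false NOR true = false
t3 = s AND t1 = false AND true = false
t4 = r NOR t3 = true NOR false = false
t5 = t4 NOR t2 = false NOR false = true
t8 = t1 NOR t4 = true NOR false = false
t10 = t5 NOR q = true NOR true = false
t11 = t4 NOR r = false NOR true = false
t13 = NOT t4 = NOT false = true
t14 = t8 OR t11 OR t13 = false OR false OR true = true

t10 = false, t14 = true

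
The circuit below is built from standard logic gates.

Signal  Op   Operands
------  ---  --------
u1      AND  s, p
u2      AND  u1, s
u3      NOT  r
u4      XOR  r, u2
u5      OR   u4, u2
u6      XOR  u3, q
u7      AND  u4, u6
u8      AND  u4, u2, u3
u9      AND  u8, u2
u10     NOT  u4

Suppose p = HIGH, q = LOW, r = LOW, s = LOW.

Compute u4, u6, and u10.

u4 = LOW  u6 = HIGH  u10 = HIGH

u1 = s AND p = LOW AND HIGH = LOW
u2 = u1 AND s = LOW AND LOW = LOW
u3 = NOT r = NOT LOW = HIGH
u4 = r XOR u2 = LOW XOR LOW = LOW
u6 = u3 XOR q = HIGH XOR LOW = HIGH
u10 = NOT u4 = NOT LOW = HIGH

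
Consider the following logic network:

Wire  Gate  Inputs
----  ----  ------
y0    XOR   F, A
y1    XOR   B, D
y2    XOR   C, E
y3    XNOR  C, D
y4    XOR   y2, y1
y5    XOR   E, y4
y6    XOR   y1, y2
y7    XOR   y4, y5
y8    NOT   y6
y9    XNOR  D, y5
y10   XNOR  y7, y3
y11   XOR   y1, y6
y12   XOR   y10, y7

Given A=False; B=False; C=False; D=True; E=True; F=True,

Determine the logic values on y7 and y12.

y7 = True, y12 = True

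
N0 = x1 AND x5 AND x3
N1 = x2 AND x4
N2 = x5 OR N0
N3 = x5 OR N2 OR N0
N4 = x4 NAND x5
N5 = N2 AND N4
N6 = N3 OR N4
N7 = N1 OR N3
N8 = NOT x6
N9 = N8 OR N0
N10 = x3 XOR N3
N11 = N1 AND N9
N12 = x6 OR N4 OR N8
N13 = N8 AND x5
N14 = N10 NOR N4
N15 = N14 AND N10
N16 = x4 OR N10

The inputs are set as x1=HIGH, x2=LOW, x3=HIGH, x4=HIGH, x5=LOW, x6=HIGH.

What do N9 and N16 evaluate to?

N0 = x1 AND x5 AND x3 = HIGH AND LOW AND HIGH = LOW
N2 = x5 OR N0 = LOW OR LOW = LOW
N3 = x5 OR N2 OR N0 = LOW OR LOW OR LOW = LOW
N8 = NOT x6 = NOT HIGH = LOW
N9 = N8 OR N0 = LOW OR LOW = LOW
N10 = x3 XOR N3 = HIGH XOR LOW = HIGH
N16 = x4 OR N10 = HIGH OR HIGH = HIGH

N9 = LOW, N16 = HIGH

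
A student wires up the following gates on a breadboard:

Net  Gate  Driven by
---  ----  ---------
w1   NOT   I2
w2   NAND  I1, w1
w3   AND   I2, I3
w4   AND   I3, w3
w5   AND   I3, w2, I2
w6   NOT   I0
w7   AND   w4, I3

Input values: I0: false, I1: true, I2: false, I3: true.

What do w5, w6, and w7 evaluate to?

w1 = NOT I2 = NOT false = true
w2 = I1 NAND w1 = true NAND true = false
w3 = I2 AND I3 = false AND true = false
w4 = I3 AND w3 = true AND false = false
w5 = I3 AND w2 AND I2 = true AND false AND false = false
w6 = NOT I0 = NOT false = true
w7 = w4 AND I3 = false AND true = false

w5 = false  w6 = true  w7 = false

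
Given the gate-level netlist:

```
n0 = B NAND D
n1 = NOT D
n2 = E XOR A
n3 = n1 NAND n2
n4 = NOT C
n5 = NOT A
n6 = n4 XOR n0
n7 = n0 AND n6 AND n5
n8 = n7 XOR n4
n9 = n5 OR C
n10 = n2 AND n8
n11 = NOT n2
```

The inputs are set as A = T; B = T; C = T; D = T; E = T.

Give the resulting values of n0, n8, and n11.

n0 = F, n8 = F, n11 = T

n0 = B NAND D = T NAND T = F
n2 = E XOR A = T XOR T = F
n4 = NOT C = NOT T = F
n5 = NOT A = NOT T = F
n6 = n4 XOR n0 = F XOR F = F
n7 = n0 AND n6 AND n5 = F AND F AND F = F
n8 = n7 XOR n4 = F XOR F = F
n11 = NOT n2 = NOT F = T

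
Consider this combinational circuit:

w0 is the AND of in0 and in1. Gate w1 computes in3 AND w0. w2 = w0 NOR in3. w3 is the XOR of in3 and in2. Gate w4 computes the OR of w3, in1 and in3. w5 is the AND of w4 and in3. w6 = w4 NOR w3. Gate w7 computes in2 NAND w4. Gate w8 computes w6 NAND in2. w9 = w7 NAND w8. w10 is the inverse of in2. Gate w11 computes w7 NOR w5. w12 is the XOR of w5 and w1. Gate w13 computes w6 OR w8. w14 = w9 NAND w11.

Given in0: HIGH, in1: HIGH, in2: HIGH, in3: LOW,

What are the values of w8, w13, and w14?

w3 = in3 XOR in2 = LOW XOR HIGH = HIGH
w4 = w3 OR in1 OR in3 = HIGH OR HIGH OR LOW = HIGH
w5 = w4 AND in3 = HIGH AND LOW = LOW
w6 = w4 NOR w3 = HIGH NOR HIGH = LOW
w7 = in2 NAND w4 = HIGH NAND HIGH = LOW
w8 = w6 NAND in2 = LOW NAND HIGH = HIGH
w9 = w7 NAND w8 = LOW NAND HIGH = HIGH
w11 = w7 NOR w5 = LOW NOR LOW = HIGH
w13 = w6 OR w8 = LOW OR HIGH = HIGH
w14 = w9 NAND w11 = HIGH NAND HIGH = LOW

w8 = HIGH, w13 = HIGH, w14 = LOW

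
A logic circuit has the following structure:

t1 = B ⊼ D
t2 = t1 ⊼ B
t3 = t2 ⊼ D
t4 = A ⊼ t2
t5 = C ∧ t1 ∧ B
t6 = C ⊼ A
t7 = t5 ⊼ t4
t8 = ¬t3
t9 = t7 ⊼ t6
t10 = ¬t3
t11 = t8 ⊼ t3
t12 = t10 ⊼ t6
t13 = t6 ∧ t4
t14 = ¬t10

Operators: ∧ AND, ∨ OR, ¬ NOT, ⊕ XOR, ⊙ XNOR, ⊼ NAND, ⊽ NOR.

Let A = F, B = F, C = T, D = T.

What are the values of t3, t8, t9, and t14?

t3 = F, t8 = T, t9 = F, t14 = F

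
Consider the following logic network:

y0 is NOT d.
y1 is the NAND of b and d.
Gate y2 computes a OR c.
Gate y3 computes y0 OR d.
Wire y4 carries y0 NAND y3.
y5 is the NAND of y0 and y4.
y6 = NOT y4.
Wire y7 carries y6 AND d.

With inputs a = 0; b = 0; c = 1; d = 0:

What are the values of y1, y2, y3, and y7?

y1 = 1, y2 = 1, y3 = 1, y7 = 0

y0 = NOT d = NOT 0 = 1
y1 = b NAND d = 0 NAND 0 = 1
y2 = a OR c = 0 OR 1 = 1
y3 = y0 OR d = 1 OR 0 = 1
y4 = y0 NAND y3 = 1 NAND 1 = 0
y6 = NOT y4 = NOT 0 = 1
y7 = y6 AND d = 1 AND 0 = 0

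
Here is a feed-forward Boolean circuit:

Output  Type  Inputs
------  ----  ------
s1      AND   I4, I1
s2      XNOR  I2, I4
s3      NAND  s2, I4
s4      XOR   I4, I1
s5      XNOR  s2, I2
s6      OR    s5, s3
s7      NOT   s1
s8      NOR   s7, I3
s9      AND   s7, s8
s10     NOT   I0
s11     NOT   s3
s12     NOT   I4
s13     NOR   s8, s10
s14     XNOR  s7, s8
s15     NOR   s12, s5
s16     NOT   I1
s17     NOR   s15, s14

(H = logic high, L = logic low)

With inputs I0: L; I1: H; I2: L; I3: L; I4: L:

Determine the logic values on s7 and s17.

s7 = H, s17 = H

s1 = I4 AND I1 = L AND H = L
s2 = I2 XNOR I4 = L XNOR L = H
s5 = s2 XNOR I2 = H XNOR L = L
s7 = NOT s1 = NOT L = H
s8 = s7 NOR I3 = H NOR L = L
s12 = NOT I4 = NOT L = H
s14 = s7 XNOR s8 = H XNOR L = L
s15 = s12 NOR s5 = H NOR L = L
s17 = s15 NOR s14 = L NOR L = H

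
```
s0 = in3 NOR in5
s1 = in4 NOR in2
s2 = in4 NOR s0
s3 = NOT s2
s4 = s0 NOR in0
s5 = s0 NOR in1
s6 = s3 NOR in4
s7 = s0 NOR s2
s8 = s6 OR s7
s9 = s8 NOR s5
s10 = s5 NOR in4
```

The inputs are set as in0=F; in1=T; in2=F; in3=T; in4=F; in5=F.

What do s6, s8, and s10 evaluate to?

s6 = T; s8 = T; s10 = T

s0 = in3 NOR in5 = T NOR F = F
s2 = in4 NOR s0 = F NOR F = T
s3 = NOT s2 = NOT T = F
s5 = s0 NOR in1 = F NOR T = F
s6 = s3 NOR in4 = F NOR F = T
s7 = s0 NOR s2 = F NOR T = F
s8 = s6 OR s7 = T OR F = T
s10 = s5 NOR in4 = F NOR F = T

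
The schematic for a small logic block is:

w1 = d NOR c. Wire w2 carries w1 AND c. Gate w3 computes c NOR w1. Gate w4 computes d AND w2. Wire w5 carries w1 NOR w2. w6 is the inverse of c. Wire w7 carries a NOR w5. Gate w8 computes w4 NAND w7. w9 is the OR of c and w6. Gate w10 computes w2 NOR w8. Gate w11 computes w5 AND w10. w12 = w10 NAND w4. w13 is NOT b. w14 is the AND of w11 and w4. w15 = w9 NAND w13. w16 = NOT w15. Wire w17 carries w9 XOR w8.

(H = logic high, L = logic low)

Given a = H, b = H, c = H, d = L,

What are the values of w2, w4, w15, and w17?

w2 = L, w4 = L, w15 = H, w17 = L

w1 = d NOR c = L NOR H = L
w2 = w1 AND c = L AND H = L
w4 = d AND w2 = L AND L = L
w5 = w1 NOR w2 = L NOR L = H
w6 = NOT c = NOT H = L
w7 = a NOR w5 = H NOR H = L
w8 = w4 NAND w7 = L NAND L = H
w9 = c OR w6 = H OR L = H
w13 = NOT b = NOT H = L
w15 = w9 NAND w13 = H NAND L = H
w17 = w9 XOR w8 = H XOR H = L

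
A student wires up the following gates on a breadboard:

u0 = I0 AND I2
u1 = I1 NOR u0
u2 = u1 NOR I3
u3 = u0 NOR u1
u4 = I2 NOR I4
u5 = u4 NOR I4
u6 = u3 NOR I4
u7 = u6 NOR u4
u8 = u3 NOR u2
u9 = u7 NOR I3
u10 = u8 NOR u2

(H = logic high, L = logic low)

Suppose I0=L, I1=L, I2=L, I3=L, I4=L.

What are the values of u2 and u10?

u0 = I0 AND I2 = L AND L = L
u1 = I1 NOR u0 = L NOR L = H
u2 = u1 NOR I3 = H NOR L = L
u3 = u0 NOR u1 = L NOR H = L
u8 = u3 NOR u2 = L NOR L = H
u10 = u8 NOR u2 = H NOR L = L

u2 = L, u10 = L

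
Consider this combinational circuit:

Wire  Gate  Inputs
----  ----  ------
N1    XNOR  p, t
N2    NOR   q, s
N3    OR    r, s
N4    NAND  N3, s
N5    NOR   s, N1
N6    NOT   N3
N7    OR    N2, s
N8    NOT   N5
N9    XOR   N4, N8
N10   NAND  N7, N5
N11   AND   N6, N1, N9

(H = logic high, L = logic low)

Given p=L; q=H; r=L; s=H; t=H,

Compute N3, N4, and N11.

N1 = p XNOR t = L XNOR H = L
N3 = r OR s = L OR H = H
N4 = N3 NAND s = H NAND H = L
N5 = s NOR N1 = H NOR L = L
N6 = NOT N3 = NOT H = L
N8 = NOT N5 = NOT L = H
N9 = N4 XOR N8 = L XOR H = H
N11 = N6 AND N1 AND N9 = L AND L AND H = L

N3 = H  N4 = L  N11 = L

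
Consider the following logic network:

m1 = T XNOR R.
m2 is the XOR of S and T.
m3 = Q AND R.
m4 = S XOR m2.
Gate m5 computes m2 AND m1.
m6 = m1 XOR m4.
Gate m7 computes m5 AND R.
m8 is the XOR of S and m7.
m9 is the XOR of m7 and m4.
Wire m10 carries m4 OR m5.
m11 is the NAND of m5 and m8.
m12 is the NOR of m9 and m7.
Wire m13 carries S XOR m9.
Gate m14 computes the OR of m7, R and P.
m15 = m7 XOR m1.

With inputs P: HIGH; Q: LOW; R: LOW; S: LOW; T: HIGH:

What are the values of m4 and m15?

m1 = T XNOR R = HIGH XNOR LOW = LOW
m2 = S XOR T = LOW XOR HIGH = HIGH
m4 = S XOR m2 = LOW XOR HIGH = HIGH
m5 = m2 AND m1 = HIGH AND LOW = LOW
m7 = m5 AND R = LOW AND LOW = LOW
m15 = m7 XOR m1 = LOW XOR LOW = LOW

m4 = HIGH  m15 = LOW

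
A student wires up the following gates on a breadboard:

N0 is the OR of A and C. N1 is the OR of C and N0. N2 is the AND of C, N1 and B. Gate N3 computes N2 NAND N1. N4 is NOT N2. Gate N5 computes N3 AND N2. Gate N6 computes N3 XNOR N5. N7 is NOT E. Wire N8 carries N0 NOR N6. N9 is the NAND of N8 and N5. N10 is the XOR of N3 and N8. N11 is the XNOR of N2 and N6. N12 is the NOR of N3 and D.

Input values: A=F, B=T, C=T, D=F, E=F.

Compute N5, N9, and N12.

N0 = A OR C = F OR T = T
N1 = C OR N0 = T OR T = T
N2 = C AND N1 AND B = T AND T AND T = T
N3 = N2 NAND N1 = T NAND T = F
N5 = N3 AND N2 = F AND T = F
N6 = N3 XNOR N5 = F XNOR F = T
N8 = N0 NOR N6 = T NOR T = F
N9 = N8 NAND N5 = F NAND F = T
N12 = N3 NOR D = F NOR F = T

N5 = F  N9 = T  N12 = T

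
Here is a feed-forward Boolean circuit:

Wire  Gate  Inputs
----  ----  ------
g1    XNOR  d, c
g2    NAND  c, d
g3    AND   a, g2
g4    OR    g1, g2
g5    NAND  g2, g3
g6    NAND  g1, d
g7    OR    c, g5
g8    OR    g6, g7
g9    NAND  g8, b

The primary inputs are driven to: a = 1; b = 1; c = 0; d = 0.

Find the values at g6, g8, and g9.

g1 = d XNOR c = 0 XNOR 0 = 1
g2 = c NAND d = 0 NAND 0 = 1
g3 = a AND g2 = 1 AND 1 = 1
g5 = g2 NAND g3 = 1 NAND 1 = 0
g6 = g1 NAND d = 1 NAND 0 = 1
g7 = c OR g5 = 0 OR 0 = 0
g8 = g6 OR g7 = 1 OR 0 = 1
g9 = g8 NAND b = 1 NAND 1 = 0

g6 = 1; g8 = 1; g9 = 0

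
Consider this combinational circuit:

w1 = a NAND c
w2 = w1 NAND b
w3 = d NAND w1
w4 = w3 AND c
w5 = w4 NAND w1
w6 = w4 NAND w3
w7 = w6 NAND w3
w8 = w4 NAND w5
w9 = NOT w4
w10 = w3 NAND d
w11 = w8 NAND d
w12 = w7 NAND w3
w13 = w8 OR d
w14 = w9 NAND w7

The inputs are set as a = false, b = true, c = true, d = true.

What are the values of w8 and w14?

w1 = a NAND c = false NAND true = true
w3 = d NAND w1 = true NAND true = false
w4 = w3 AND c = false AND true = false
w5 = w4 NAND w1 = false NAND true = true
w6 = w4 NAND w3 = false NAND false = true
w7 = w6 NAND w3 = true NAND false = true
w8 = w4 NAND w5 = false NAND true = true
w9 = NOT w4 = NOT false = true
w14 = w9 NAND w7 = true NAND true = false

w8 = true, w14 = false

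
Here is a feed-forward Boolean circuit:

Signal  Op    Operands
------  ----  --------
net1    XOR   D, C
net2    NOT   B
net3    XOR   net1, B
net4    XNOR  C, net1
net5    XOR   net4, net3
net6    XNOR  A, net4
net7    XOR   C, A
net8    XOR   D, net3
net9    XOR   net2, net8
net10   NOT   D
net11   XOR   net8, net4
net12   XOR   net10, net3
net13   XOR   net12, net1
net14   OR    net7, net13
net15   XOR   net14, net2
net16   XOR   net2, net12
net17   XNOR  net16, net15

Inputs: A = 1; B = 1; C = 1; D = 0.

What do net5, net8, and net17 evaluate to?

net5 = 1, net8 = 0, net17 = 0

net1 = D XOR C = 0 XOR 1 = 1
net2 = NOT B = NOT 1 = 0
net3 = net1 XOR B = 1 XOR 1 = 0
net4 = C XNOR net1 = 1 XNOR 1 = 1
net5 = net4 XOR net3 = 1 XOR 0 = 1
net7 = C XOR A = 1 XOR 1 = 0
net8 = D XOR net3 = 0 XOR 0 = 0
net10 = NOT D = NOT 0 = 1
net12 = net10 XOR net3 = 1 XOR 0 = 1
net13 = net12 XOR net1 = 1 XOR 1 = 0
net14 = net7 OR net13 = 0 OR 0 = 0
net15 = net14 XOR net2 = 0 XOR 0 = 0
net16 = net2 XOR net12 = 0 XOR 1 = 1
net17 = net16 XNOR net15 = 1 XNOR 0 = 0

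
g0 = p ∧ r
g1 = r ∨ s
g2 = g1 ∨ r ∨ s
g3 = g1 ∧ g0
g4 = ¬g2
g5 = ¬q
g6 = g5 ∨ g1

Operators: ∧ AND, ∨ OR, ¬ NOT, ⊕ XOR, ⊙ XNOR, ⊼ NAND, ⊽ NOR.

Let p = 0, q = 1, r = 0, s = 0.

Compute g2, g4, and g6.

g2 = 0, g4 = 1, g6 = 0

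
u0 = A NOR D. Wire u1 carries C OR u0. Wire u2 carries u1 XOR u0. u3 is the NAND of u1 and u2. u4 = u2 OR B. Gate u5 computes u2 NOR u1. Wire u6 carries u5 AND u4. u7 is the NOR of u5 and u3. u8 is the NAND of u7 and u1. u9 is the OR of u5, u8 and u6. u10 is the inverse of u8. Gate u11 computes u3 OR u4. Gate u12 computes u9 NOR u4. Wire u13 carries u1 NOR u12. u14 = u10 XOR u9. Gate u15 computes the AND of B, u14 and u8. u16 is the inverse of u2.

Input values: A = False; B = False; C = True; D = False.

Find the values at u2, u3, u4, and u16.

u2 = False, u3 = True, u4 = False, u16 = True

u0 = A NOR D = False NOR False = True
u1 = C OR u0 = True OR True = True
u2 = u1 XOR u0 = True XOR True = False
u3 = u1 NAND u2 = True NAND False = True
u4 = u2 OR B = False OR False = False
u16 = NOT u2 = NOT False = True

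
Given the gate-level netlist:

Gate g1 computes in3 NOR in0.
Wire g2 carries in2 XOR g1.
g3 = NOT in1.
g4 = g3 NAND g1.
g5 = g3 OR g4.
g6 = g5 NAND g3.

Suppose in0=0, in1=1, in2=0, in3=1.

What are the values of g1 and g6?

g1 = in3 NOR in0 = 1 NOR 0 = 0
g3 = NOT in1 = NOT 1 = 0
g4 = g3 NAND g1 = 0 NAND 0 = 1
g5 = g3 OR g4 = 0 OR 1 = 1
g6 = g5 NAND g3 = 1 NAND 0 = 1

g1 = 0, g6 = 1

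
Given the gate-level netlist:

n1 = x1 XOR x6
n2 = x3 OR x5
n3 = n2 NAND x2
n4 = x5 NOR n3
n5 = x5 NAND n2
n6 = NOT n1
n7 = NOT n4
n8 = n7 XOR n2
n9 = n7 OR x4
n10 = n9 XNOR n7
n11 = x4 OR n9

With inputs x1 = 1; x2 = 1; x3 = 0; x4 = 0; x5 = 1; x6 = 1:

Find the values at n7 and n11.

n7 = 1  n11 = 1

n2 = x3 OR x5 = 0 OR 1 = 1
n3 = n2 NAND x2 = 1 NAND 1 = 0
n4 = x5 NOR n3 = 1 NOR 0 = 0
n7 = NOT n4 = NOT 0 = 1
n9 = n7 OR x4 = 1 OR 0 = 1
n11 = x4 OR n9 = 0 OR 1 = 1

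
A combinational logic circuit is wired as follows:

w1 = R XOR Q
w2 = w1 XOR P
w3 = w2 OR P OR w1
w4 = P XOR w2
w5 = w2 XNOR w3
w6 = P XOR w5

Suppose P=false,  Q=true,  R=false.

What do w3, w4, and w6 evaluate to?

w1 = R XOR Q = false XOR true = true
w2 = w1 XOR P = true XOR false = true
w3 = w2 OR P OR w1 = true OR false OR true = true
w4 = P XOR w2 = false XOR true = true
w5 = w2 XNOR w3 = true XNOR true = true
w6 = P XOR w5 = false XOR true = true

w3 = true; w4 = true; w6 = true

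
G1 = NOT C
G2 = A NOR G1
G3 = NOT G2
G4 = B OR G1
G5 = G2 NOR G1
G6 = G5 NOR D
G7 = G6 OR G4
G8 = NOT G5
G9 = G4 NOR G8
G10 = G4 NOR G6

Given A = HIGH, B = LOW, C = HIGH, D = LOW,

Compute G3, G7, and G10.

G1 = NOT C = NOT HIGH = LOW
G2 = A NOR G1 = HIGH NOR LOW = LOW
G3 = NOT G2 = NOT LOW = HIGH
G4 = B OR G1 = LOW OR LOW = LOW
G5 = G2 NOR G1 = LOW NOR LOW = HIGH
G6 = G5 NOR D = HIGH NOR LOW = LOW
G7 = G6 OR G4 = LOW OR LOW = LOW
G10 = G4 NOR G6 = LOW NOR LOW = HIGH

G3 = HIGH; G7 = LOW; G10 = HIGH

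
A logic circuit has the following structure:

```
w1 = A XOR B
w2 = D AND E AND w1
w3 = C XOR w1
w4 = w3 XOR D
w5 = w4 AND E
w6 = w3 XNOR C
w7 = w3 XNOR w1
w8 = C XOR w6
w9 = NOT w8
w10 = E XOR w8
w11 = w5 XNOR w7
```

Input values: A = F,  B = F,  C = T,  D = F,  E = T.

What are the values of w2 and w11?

w1 = A XOR B = F XOR F = F
w2 = D AND E AND w1 = F AND T AND F = F
w3 = C XOR w1 = T XOR F = T
w4 = w3 XOR D = T XOR F = T
w5 = w4 AND E = T AND T = T
w7 = w3 XNOR w1 = T XNOR F = F
w11 = w5 XNOR w7 = T XNOR F = F

w2 = F  w11 = F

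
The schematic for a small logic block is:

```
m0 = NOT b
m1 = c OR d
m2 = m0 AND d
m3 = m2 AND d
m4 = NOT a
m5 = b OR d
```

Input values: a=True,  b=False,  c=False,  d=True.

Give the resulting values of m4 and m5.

m4 = False  m5 = True

m4 = NOT a = NOT True = False
m5 = b OR d = False OR True = True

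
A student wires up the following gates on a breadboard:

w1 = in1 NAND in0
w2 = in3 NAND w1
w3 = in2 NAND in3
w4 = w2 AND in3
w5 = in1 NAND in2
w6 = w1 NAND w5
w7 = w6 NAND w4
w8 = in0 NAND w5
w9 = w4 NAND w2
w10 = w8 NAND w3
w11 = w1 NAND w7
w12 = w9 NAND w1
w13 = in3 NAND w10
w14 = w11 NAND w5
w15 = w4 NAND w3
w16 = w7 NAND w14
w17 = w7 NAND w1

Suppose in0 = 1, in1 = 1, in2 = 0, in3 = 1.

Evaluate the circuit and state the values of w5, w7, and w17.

w1 = in1 NAND in0 = 1 NAND 1 = 0
w2 = in3 NAND w1 = 1 NAND 0 = 1
w4 = w2 AND in3 = 1 AND 1 = 1
w5 = in1 NAND in2 = 1 NAND 0 = 1
w6 = w1 NAND w5 = 0 NAND 1 = 1
w7 = w6 NAND w4 = 1 NAND 1 = 0
w17 = w7 NAND w1 = 0 NAND 0 = 1

w5 = 1; w7 = 0; w17 = 1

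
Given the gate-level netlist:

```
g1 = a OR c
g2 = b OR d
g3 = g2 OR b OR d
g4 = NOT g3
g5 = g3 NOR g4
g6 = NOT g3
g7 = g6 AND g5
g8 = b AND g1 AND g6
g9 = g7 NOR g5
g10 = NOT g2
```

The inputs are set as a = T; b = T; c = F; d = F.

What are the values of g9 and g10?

g9 = T, g10 = F

g2 = b OR d = T OR F = T
g3 = g2 OR b OR d = T OR T OR F = T
g4 = NOT g3 = NOT T = F
g5 = g3 NOR g4 = T NOR F = F
g6 = NOT g3 = NOT T = F
g7 = g6 AND g5 = F AND F = F
g9 = g7 NOR g5 = F NOR F = T
g10 = NOT g2 = NOT T = F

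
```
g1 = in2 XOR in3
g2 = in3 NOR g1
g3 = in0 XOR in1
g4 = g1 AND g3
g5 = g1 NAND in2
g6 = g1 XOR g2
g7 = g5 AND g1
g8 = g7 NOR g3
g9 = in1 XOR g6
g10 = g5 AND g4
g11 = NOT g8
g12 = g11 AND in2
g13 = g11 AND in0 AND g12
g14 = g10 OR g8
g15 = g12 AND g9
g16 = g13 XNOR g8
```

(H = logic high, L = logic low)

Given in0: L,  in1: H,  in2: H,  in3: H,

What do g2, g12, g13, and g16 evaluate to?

g2 = L  g12 = H  g13 = L  g16 = H

g1 = in2 XOR in3 = H XOR H = L
g2 = in3 NOR g1 = H NOR L = L
g3 = in0 XOR in1 = L XOR H = H
g5 = g1 NAND in2 = L NAND H = H
g7 = g5 AND g1 = H AND L = L
g8 = g7 NOR g3 = L NOR H = L
g11 = NOT g8 = NOT L = H
g12 = g11 AND in2 = H AND H = H
g13 = g11 AND in0 AND g12 = H AND L AND H = L
g16 = g13 XNOR g8 = L XNOR L = H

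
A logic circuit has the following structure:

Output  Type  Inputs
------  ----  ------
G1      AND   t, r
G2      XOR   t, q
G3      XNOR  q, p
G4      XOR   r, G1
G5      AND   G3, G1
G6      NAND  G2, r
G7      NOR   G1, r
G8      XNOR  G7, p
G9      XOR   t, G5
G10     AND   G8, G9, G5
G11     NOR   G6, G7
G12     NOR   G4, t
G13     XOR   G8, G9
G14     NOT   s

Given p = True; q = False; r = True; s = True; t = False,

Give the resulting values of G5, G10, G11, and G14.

G5 = False, G10 = False, G11 = False, G14 = False

G1 = t AND r = False AND True = False
G2 = t XOR q = False XOR False = False
G3 = q XNOR p = False XNOR True = False
G5 = G3 AND G1 = False AND False = False
G6 = G2 NAND r = False NAND True = True
G7 = G1 NOR r = False NOR True = False
G8 = G7 XNOR p = False XNOR True = False
G9 = t XOR G5 = False XOR False = False
G10 = G8 AND G9 AND G5 = False AND False AND False = False
G11 = G6 NOR G7 = True NOR False = False
G14 = NOT s = NOT True = False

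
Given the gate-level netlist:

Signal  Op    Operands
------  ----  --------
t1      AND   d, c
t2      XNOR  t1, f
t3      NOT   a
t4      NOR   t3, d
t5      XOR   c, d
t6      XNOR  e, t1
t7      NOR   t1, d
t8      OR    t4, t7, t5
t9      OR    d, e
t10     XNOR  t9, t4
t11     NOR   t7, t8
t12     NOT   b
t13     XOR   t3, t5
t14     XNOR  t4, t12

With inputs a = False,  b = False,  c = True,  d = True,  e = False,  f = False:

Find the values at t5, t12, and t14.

t5 = False; t12 = True; t14 = False

t3 = NOT a = NOT False = True
t4 = t3 NOR d = True NOR True = False
t5 = c XOR d = True XOR True = False
t12 = NOT b = NOT False = True
t14 = t4 XNOR t12 = False XNOR True = False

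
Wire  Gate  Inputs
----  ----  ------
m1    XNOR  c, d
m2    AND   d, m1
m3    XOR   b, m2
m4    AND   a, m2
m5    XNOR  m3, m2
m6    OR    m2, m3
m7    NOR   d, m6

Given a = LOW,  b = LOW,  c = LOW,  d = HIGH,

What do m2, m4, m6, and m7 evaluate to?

m1 = c XNOR d = LOW XNOR HIGH = LOW
m2 = d AND m1 = HIGH AND LOW = LOW
m3 = b XOR m2 = LOW XOR LOW = LOW
m4 = a AND m2 = LOW AND LOW = LOW
m6 = m2 OR m3 = LOW OR LOW = LOW
m7 = d NOR m6 = HIGH NOR LOW = LOW

m2 = LOW  m4 = LOW  m6 = LOW  m7 = LOW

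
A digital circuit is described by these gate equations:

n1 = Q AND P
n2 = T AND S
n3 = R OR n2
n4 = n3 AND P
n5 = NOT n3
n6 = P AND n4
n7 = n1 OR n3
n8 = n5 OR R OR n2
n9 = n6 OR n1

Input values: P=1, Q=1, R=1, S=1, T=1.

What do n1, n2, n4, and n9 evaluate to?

n1 = 1, n2 = 1, n4 = 1, n9 = 1

n1 = Q AND P = 1 AND 1 = 1
n2 = T AND S = 1 AND 1 = 1
n3 = R OR n2 = 1 OR 1 = 1
n4 = n3 AND P = 1 AND 1 = 1
n6 = P AND n4 = 1 AND 1 = 1
n9 = n6 OR n1 = 1 OR 1 = 1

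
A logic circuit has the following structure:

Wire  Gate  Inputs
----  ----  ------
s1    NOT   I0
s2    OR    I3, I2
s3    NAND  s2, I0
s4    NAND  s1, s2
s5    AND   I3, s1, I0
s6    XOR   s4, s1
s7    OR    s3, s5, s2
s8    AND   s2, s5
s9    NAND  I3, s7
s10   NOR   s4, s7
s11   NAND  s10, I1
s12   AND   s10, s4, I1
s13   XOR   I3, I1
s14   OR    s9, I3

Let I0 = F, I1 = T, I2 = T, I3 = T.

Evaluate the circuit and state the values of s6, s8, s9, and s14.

s6 = T  s8 = F  s9 = F  s14 = T

s1 = NOT I0 = NOT F = T
s2 = I3 OR I2 = T OR T = T
s3 = s2 NAND I0 = T NAND F = T
s4 = s1 NAND s2 = T NAND T = F
s5 = I3 AND s1 AND I0 = T AND T AND F = F
s6 = s4 XOR s1 = F XOR T = T
s7 = s3 OR s5 OR s2 = T OR F OR T = T
s8 = s2 AND s5 = T AND F = F
s9 = I3 NAND s7 = T NAND T = F
s14 = s9 OR I3 = F OR T = T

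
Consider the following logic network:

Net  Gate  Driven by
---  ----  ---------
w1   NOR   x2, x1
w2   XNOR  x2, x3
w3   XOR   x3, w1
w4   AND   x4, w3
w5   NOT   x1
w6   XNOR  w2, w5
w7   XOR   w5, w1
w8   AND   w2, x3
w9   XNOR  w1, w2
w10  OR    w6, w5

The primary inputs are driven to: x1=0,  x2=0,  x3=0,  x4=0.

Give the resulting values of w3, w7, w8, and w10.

w3 = 1; w7 = 0; w8 = 0; w10 = 1

w1 = x2 NOR x1 = 0 NOR 0 = 1
w2 = x2 XNOR x3 = 0 XNOR 0 = 1
w3 = x3 XOR w1 = 0 XOR 1 = 1
w5 = NOT x1 = NOT 0 = 1
w6 = w2 XNOR w5 = 1 XNOR 1 = 1
w7 = w5 XOR w1 = 1 XOR 1 = 0
w8 = w2 AND x3 = 1 AND 0 = 0
w10 = w6 OR w5 = 1 OR 1 = 1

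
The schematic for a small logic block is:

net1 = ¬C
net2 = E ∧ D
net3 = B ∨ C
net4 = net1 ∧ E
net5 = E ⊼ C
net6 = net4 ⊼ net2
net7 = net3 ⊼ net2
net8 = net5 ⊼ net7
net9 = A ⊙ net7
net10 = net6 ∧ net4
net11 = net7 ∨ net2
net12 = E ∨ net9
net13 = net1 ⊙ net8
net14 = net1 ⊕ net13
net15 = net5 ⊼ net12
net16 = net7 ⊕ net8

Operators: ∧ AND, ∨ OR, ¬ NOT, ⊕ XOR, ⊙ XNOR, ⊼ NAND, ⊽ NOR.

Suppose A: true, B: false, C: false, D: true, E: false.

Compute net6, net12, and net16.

net6 = true  net12 = true  net16 = true

net1 = NOT C = NOT false = true
net2 = E AND D = false AND true = false
net3 = B OR C = false OR false = false
net4 = net1 AND E = true AND false = false
net5 = E NAND C = false NAND false = true
net6 = net4 NAND net2 = false NAND false = true
net7 = net3 NAND net2 = false NAND false = true
net8 = net5 NAND net7 = true NAND true = false
net9 = A XNOR net7 = true XNOR true = true
net12 = E OR net9 = false OR true = true
net16 = net7 XOR net8 = true XOR false = true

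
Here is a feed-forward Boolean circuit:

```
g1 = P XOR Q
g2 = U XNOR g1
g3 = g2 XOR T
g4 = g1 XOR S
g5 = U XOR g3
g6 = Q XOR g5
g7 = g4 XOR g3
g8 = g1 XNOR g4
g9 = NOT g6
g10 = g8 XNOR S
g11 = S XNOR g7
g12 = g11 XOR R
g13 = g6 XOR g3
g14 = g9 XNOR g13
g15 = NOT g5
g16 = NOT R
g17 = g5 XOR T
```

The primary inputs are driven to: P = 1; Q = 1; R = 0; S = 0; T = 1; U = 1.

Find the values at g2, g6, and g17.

g1 = P XOR Q = 1 XOR 1 = 0
g2 = U XNOR g1 = 1 XNOR 0 = 0
g3 = g2 XOR T = 0 XOR 1 = 1
g5 = U XOR g3 = 1 XOR 1 = 0
g6 = Q XOR g5 = 1 XOR 0 = 1
g17 = g5 XOR T = 0 XOR 1 = 1

g2 = 0, g6 = 1, g17 = 1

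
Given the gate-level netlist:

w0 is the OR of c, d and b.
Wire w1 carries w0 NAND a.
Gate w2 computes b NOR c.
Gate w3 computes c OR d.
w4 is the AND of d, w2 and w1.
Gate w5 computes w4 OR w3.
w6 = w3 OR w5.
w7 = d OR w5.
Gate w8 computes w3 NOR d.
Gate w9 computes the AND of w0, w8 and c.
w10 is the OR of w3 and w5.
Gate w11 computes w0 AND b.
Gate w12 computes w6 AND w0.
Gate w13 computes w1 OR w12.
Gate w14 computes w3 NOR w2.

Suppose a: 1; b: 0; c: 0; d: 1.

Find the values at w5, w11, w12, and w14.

w5 = 1, w11 = 0, w12 = 1, w14 = 0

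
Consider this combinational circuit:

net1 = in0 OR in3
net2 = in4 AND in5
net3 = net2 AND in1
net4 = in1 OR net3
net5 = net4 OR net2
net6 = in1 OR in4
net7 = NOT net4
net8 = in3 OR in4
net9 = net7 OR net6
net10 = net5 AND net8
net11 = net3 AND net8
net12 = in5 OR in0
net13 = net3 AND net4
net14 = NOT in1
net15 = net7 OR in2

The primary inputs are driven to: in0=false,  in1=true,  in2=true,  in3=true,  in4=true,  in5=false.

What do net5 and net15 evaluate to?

net2 = in4 AND in5 = true AND false = false
net3 = net2 AND in1 = false AND true = false
net4 = in1 OR net3 = true OR false = true
net5 = net4 OR net2 = true OR false = true
net7 = NOT net4 = NOT true = false
net15 = net7 OR in2 = false OR true = true

net5 = true  net15 = true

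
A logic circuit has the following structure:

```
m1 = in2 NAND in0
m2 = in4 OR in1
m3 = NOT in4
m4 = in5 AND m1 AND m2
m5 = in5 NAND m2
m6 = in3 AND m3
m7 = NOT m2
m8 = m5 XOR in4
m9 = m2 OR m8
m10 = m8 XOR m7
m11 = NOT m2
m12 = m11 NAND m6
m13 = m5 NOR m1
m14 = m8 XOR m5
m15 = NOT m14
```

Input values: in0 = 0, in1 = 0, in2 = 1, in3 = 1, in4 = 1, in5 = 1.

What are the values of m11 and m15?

m11 = 0  m15 = 0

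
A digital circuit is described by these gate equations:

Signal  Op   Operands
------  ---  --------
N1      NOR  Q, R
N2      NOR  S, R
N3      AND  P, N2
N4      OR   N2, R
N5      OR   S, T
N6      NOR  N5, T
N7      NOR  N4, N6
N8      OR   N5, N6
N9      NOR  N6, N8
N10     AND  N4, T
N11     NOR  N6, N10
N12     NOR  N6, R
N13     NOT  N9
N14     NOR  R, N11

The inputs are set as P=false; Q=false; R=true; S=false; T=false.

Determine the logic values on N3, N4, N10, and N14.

N3 = false, N4 = true, N10 = false, N14 = false

N2 = S NOR R = false NOR true = false
N3 = P AND N2 = false AND false = false
N4 = N2 OR R = false OR true = true
N5 = S OR T = false OR false = false
N6 = N5 NOR T = false NOR false = true
N10 = N4 AND T = true AND false = false
N11 = N6 NOR N10 = true NOR false = false
N14 = R NOR N11 = true NOR false = false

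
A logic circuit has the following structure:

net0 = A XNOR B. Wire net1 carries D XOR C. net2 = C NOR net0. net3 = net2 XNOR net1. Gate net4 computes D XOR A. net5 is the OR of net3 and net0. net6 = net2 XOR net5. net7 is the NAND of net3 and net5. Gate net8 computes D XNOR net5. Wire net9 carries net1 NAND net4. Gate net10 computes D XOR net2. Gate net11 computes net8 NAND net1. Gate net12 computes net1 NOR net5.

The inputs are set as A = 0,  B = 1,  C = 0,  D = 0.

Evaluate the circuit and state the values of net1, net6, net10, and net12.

net1 = 0; net6 = 1; net10 = 1; net12 = 1

net0 = A XNOR B = 0 XNOR 1 = 0
net1 = D XOR C = 0 XOR 0 = 0
net2 = C NOR net0 = 0 NOR 0 = 1
net3 = net2 XNOR net1 = 1 XNOR 0 = 0
net5 = net3 OR net0 = 0 OR 0 = 0
net6 = net2 XOR net5 = 1 XOR 0 = 1
net10 = D XOR net2 = 0 XOR 1 = 1
net12 = net1 NOR net5 = 0 NOR 0 = 1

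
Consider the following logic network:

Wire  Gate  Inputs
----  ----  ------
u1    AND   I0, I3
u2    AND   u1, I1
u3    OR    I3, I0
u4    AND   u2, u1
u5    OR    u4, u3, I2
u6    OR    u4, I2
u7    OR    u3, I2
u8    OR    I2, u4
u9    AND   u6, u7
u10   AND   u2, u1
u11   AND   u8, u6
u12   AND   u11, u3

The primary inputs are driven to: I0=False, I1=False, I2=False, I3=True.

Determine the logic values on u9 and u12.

u9 = False; u12 = False

u1 = I0 AND I3 = False AND True = False
u2 = u1 AND I1 = False AND False = False
u3 = I3 OR I0 = True OR False = True
u4 = u2 AND u1 = False AND False = False
u6 = u4 OR I2 = False OR False = False
u7 = u3 OR I2 = True OR False = True
u8 = I2 OR u4 = False OR False = False
u9 = u6 AND u7 = False AND True = False
u11 = u8 AND u6 = False AND False = False
u12 = u11 AND u3 = False AND True = False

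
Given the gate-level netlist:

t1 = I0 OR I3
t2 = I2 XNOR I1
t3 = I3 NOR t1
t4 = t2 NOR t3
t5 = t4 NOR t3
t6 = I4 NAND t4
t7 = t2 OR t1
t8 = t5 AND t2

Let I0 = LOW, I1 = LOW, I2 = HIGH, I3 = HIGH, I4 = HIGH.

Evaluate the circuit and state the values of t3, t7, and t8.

t3 = LOW, t7 = HIGH, t8 = LOW

t1 = I0 OR I3 = LOW OR HIGH = HIGH
t2 = I2 XNOR I1 = HIGH XNOR LOW = LOW
t3 = I3 NOR t1 = HIGH NOR HIGH = LOW
t4 = t2 NOR t3 = LOW NOR LOW = HIGH
t5 = t4 NOR t3 = HIGH NOR LOW = LOW
t7 = t2 OR t1 = LOW OR HIGH = HIGH
t8 = t5 AND t2 = LOW AND LOW = LOW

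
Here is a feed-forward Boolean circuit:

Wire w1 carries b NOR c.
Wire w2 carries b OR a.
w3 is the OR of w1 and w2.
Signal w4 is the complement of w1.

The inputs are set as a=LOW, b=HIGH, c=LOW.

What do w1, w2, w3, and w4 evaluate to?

w1 = LOW, w2 = HIGH, w3 = HIGH, w4 = HIGH

w1 = b NOR c = HIGH NOR LOW = LOW
w2 = b OR a = HIGH OR LOW = HIGH
w3 = w1 OR w2 = LOW OR HIGH = HIGH
w4 = NOT w1 = NOT LOW = HIGH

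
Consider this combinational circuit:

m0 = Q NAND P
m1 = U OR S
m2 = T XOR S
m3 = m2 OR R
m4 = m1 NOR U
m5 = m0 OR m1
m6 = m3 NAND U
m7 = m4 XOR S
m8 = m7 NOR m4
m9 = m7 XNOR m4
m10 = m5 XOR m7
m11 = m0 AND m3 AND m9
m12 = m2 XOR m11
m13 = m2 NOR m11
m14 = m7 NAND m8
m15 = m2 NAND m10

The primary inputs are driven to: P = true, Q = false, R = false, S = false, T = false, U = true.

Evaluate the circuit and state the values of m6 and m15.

m6 = true, m15 = true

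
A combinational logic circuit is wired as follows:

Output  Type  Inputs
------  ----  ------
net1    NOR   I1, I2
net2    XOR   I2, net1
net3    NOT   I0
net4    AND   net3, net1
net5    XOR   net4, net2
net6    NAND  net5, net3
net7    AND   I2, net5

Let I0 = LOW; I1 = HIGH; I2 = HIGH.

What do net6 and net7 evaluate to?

net6 = LOW  net7 = HIGH

net1 = I1 NOR I2 = HIGH NOR HIGH = LOW
net2 = I2 XOR net1 = HIGH XOR LOW = HIGH
net3 = NOT I0 = NOT LOW = HIGH
net4 = net3 AND net1 = HIGH AND LOW = LOW
net5 = net4 XOR net2 = LOW XOR HIGH = HIGH
net6 = net5 NAND net3 = HIGH NAND HIGH = LOW
net7 = I2 AND net5 = HIGH AND HIGH = HIGH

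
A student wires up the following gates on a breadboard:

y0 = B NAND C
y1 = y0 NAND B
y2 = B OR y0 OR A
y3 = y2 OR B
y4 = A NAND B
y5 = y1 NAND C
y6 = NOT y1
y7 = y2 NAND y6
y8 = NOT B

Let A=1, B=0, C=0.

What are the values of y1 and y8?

y0 = B NAND C = 0 NAND 0 = 1
y1 = y0 NAND B = 1 NAND 0 = 1
y8 = NOT B = NOT 0 = 1

y1 = 1, y8 = 1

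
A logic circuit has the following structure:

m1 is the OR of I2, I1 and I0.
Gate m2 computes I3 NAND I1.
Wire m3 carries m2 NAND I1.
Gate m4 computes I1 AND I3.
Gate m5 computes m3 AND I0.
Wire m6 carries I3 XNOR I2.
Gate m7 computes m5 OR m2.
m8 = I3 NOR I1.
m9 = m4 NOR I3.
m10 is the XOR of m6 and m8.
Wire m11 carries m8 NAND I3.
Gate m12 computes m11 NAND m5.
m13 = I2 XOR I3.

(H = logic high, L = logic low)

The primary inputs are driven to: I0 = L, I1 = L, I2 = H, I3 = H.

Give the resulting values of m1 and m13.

m1 = H  m13 = L

m1 = I2 OR I1 OR I0 = H OR L OR L = H
m13 = I2 XOR I3 = H XOR H = L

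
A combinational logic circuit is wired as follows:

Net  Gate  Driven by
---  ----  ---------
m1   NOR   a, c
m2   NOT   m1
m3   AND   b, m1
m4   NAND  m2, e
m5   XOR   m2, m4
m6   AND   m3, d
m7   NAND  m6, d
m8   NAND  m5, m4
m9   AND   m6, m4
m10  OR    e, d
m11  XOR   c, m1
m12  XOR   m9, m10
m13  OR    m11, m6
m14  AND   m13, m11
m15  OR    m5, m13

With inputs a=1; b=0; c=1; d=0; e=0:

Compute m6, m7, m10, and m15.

m1 = a NOR c = 1 NOR 1 = 0
m2 = NOT m1 = NOT 0 = 1
m3 = b AND m1 = 0 AND 0 = 0
m4 = m2 NAND e = 1 NAND 0 = 1
m5 = m2 XOR m4 = 1 XOR 1 = 0
m6 = m3 AND d = 0 AND 0 = 0
m7 = m6 NAND d = 0 NAND 0 = 1
m10 = e OR d = 0 OR 0 = 0
m11 = c XOR m1 = 1 XOR 0 = 1
m13 = m11 OR m6 = 1 OR 0 = 1
m15 = m5 OR m13 = 0 OR 1 = 1

m6 = 0; m7 = 1; m10 = 0; m15 = 1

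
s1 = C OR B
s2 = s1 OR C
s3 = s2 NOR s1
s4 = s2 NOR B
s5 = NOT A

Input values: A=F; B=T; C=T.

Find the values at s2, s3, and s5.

s1 = C OR B = T OR T = T
s2 = s1 OR C = T OR T = T
s3 = s2 NOR s1 = T NOR T = F
s5 = NOT A = NOT F = T

s2 = T, s3 = F, s5 = T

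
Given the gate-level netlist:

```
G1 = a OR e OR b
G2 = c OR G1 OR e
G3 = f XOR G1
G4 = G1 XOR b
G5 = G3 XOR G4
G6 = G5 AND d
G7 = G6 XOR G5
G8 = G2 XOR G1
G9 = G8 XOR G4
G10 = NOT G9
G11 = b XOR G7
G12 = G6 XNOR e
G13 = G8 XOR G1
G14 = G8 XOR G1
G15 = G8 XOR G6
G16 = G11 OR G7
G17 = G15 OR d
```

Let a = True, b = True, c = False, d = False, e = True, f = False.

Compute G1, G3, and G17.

G1 = True, G3 = True, G17 = False

G1 = a OR e OR b = True OR True OR True = True
G2 = c OR G1 OR e = False OR True OR True = True
G3 = f XOR G1 = False XOR True = True
G4 = G1 XOR b = True XOR True = False
G5 = G3 XOR G4 = True XOR False = True
G6 = G5 AND d = True AND False = False
G8 = G2 XOR G1 = True XOR True = False
G15 = G8 XOR G6 = False XOR False = False
G17 = G15 OR d = False OR False = False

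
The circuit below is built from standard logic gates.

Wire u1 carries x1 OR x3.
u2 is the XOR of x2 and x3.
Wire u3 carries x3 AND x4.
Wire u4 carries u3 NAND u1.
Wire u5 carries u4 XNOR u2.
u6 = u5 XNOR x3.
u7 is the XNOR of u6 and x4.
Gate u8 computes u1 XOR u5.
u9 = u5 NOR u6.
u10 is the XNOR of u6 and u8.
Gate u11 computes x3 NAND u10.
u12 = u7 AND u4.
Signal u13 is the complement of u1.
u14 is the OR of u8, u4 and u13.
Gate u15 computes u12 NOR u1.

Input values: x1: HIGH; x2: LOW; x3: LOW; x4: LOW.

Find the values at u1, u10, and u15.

u1 = HIGH, u10 = HIGH, u15 = LOW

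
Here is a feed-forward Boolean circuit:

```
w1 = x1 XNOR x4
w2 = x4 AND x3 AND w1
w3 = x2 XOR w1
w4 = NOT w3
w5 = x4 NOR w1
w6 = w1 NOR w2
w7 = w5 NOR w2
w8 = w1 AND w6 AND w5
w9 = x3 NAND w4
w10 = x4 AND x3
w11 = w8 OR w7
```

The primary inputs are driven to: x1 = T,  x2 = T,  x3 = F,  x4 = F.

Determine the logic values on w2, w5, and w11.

w1 = x1 XNOR x4 = T XNOR F = F
w2 = x4 AND x3 AND w1 = F AND F AND F = F
w5 = x4 NOR w1 = F NOR F = T
w6 = w1 NOR w2 = F NOR F = T
w7 = w5 NOR w2 = T NOR F = F
w8 = w1 AND w6 AND w5 = F AND T AND T = F
w11 = w8 OR w7 = F OR F = F

w2 = F; w5 = T; w11 = F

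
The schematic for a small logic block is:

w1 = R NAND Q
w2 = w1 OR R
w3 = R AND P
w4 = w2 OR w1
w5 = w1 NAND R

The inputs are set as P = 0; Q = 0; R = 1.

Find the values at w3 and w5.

w3 = 0, w5 = 0

w1 = R NAND Q = 1 NAND 0 = 1
w3 = R AND P = 1 AND 0 = 0
w5 = w1 NAND R = 1 NAND 1 = 0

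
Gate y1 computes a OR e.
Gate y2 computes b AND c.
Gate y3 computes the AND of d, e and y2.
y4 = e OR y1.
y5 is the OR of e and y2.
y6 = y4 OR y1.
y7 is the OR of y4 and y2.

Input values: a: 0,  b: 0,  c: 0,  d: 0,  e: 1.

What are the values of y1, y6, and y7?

y1 = 1  y6 = 1  y7 = 1

y1 = a OR e = 0 OR 1 = 1
y2 = b AND c = 0 AND 0 = 0
y4 = e OR y1 = 1 OR 1 = 1
y6 = y4 OR y1 = 1 OR 1 = 1
y7 = y4 OR y2 = 1 OR 0 = 1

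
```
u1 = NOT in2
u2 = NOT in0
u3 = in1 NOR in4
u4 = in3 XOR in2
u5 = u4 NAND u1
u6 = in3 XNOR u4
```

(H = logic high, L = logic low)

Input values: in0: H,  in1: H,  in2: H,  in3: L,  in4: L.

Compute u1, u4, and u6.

u1 = NOT in2 = NOT H = L
u4 = in3 XOR in2 = L XOR H = H
u6 = in3 XNOR u4 = L XNOR H = L

u1 = L, u4 = H, u6 = L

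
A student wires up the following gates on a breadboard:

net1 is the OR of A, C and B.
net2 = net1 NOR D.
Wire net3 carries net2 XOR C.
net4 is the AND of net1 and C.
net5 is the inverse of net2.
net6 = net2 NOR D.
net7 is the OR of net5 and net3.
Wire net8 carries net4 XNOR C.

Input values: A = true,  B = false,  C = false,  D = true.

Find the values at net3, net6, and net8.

net3 = false, net6 = false, net8 = true

net1 = A OR C OR B = true OR false OR false = true
net2 = net1 NOR D = true NOR true = false
net3 = net2 XOR C = false XOR false = false
net4 = net1 AND C = true AND false = false
net6 = net2 NOR D = false NOR true = false
net8 = net4 XNOR C = false XNOR false = true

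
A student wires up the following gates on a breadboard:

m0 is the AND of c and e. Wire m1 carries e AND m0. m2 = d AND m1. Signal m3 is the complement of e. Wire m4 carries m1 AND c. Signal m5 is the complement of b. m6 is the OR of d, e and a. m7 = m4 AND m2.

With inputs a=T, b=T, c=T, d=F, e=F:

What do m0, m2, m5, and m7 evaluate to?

m0 = c AND e = T AND F = F
m1 = e AND m0 = F AND F = F
m2 = d AND m1 = F AND F = F
m4 = m1 AND c = F AND T = F
m5 = NOT b = NOT T = F
m7 = m4 AND m2 = F AND F = F

m0 = F  m2 = F  m5 = F  m7 = F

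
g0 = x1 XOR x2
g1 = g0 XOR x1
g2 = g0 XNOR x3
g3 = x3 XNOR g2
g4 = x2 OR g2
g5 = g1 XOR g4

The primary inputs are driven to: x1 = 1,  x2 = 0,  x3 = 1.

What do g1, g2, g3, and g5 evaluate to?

g1 = 0  g2 = 1  g3 = 1  g5 = 1

g0 = x1 XOR x2 = 1 XOR 0 = 1
g1 = g0 XOR x1 = 1 XOR 1 = 0
g2 = g0 XNOR x3 = 1 XNOR 1 = 1
g3 = x3 XNOR g2 = 1 XNOR 1 = 1
g4 = x2 OR g2 = 0 OR 1 = 1
g5 = g1 XOR g4 = 0 XOR 1 = 1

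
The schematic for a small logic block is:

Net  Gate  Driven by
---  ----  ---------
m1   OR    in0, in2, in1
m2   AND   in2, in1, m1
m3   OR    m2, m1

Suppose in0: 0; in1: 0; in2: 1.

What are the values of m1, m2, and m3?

m1 = 1; m2 = 0; m3 = 1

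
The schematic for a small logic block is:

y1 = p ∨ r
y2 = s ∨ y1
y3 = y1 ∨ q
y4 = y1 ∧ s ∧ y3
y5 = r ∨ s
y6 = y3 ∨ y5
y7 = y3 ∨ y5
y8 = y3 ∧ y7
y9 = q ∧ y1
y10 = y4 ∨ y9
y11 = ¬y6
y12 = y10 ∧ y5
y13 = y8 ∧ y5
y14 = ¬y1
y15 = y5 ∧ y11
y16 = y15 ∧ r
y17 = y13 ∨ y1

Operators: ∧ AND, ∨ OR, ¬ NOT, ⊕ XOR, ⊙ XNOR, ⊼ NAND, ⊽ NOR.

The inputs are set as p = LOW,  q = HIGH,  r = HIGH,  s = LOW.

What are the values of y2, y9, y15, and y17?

y1 = p OR r = LOW OR HIGH = HIGH
y2 = s OR y1 = LOW OR HIGH = HIGH
y3 = y1 OR q = HIGH OR HIGH = HIGH
y5 = r OR s = HIGH OR LOW = HIGH
y6 = y3 OR y5 = HIGH OR HIGH = HIGH
y7 = y3 OR y5 = HIGH OR HIGH = HIGH
y8 = y3 AND y7 = HIGH AND HIGH = HIGH
y9 = q AND y1 = HIGH AND HIGH = HIGH
y11 = NOT y6 = NOT HIGH = LOW
y13 = y8 AND y5 = HIGH AND HIGH = HIGH
y15 = y5 AND y11 = HIGH AND LOW = LOW
y17 = y13 OR y1 = HIGH OR HIGH = HIGH

y2 = HIGH, y9 = HIGH, y15 = LOW, y17 = HIGH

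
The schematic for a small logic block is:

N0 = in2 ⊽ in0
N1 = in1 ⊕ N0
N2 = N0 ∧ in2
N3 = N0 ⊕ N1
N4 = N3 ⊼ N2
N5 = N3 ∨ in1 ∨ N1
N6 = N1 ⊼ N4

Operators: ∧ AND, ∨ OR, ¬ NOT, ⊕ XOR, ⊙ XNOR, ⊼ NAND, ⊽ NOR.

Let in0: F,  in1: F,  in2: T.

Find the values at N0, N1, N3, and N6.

N0 = F; N1 = F; N3 = F; N6 = T

N0 = in2 NOR in0 = T NOR F = F
N1 = in1 XOR N0 = F XOR F = F
N2 = N0 AND in2 = F AND T = F
N3 = N0 XOR N1 = F XOR F = F
N4 = N3 NAND N2 = F NAND F = T
N6 = N1 NAND N4 = F NAND T = T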